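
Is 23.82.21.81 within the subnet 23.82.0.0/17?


Subnet network: 23.82.0.0
Test IP AND mask: 23.82.0.0
Yes, 23.82.21.81 is in 23.82.0.0/17


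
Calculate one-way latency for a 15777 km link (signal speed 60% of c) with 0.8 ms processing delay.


Speed = 0.6 * 3e5 km/s = 180000 km/s
Propagation delay = 15777 / 180000 = 0.0877 s = 87.65 ms
Processing delay = 0.8 ms
Total one-way latency = 88.45 ms


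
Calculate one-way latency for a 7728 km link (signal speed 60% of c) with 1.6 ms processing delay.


Speed = 0.6 * 3e5 km/s = 180000 km/s
Propagation delay = 7728 / 180000 = 0.0429 s = 42.9333 ms
Processing delay = 1.6 ms
Total one-way latency = 44.5333 ms


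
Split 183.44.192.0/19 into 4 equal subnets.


New prefix = 19 + 2 = 21
Each subnet has 2048 addresses
  183.44.192.0/21
  183.44.200.0/21
  183.44.208.0/21
  183.44.216.0/21
Subnets: 183.44.192.0/21, 183.44.200.0/21, 183.44.208.0/21, 183.44.216.0/21


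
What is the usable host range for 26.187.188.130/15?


Network: 26.186.0.0
Broadcast: 26.187.255.255
First usable = network + 1
Last usable = broadcast - 1
Range: 26.186.0.1 to 26.187.255.254


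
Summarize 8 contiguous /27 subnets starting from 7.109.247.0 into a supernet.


Original prefix: /27
Number of subnets: 8 = 2^3
New prefix = 27 - 3 = 24
Supernet: 7.109.247.0/24


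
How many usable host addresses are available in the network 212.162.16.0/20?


Host bits = 32 - 20 = 12
Total addresses = 2^12 = 4096
Usable = total - 2 (network and broadcast)
Usable hosts: 4094


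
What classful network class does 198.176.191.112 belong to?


First octet: 198
Binary: 11000110
110xxxxx -> Class C (192-223)
Class C, default mask 255.255.255.0 (/24)


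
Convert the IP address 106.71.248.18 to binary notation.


106 = 01101010
71 = 01000111
248 = 11111000
18 = 00010010
Binary: 01101010.01000111.11111000.00010010


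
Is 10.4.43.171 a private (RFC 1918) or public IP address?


RFC 1918 private ranges:
  10.0.0.0/8 (10.0.0.0 - 10.255.255.255)
  172.16.0.0/12 (172.16.0.0 - 172.31.255.255)
  192.168.0.0/16 (192.168.0.0 - 192.168.255.255)
Private (in 10.0.0.0/8)


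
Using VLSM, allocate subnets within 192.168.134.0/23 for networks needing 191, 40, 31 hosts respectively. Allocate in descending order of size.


191 hosts -> /24 (254 usable): 192.168.134.0/24
40 hosts -> /26 (62 usable): 192.168.135.0/26
31 hosts -> /26 (62 usable): 192.168.135.64/26
Allocation: 192.168.134.0/24 (191 hosts, 254 usable); 192.168.135.0/26 (40 hosts, 62 usable); 192.168.135.64/26 (31 hosts, 62 usable)


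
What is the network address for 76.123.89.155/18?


IP:   01001100.01111011.01011001.10011011
Mask: 11111111.11111111.11000000.00000000
AND operation:
Net:  01001100.01111011.01000000.00000000
Network: 76.123.64.0/18


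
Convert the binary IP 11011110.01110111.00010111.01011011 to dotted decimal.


11011110 = 222
01110111 = 119
00010111 = 23
01011011 = 91
IP: 222.119.23.91


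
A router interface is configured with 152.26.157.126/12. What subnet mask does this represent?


/12 means 12 network bits, 20 host bits
Binary: 11111111111100000000000000000000
Mask: 255.240.0.0


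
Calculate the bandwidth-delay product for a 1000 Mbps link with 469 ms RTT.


BDP = bandwidth * RTT
= 1000 Mbps * 469 ms
= 1000 * 1e6 * 469 / 1000 bits
= 469000000 bits
= 58625000 bytes
= 57250.9766 KB
BDP = 469000000 bits (58625000 bytes)


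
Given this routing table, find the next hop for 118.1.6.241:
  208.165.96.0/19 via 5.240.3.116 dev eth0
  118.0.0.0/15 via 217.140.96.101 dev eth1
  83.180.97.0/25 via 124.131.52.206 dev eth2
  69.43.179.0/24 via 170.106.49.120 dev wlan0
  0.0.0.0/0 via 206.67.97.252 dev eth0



Longest prefix match for 118.1.6.241:
  /19 208.165.96.0: no
  /15 118.0.0.0: MATCH
  /25 83.180.97.0: no
  /24 69.43.179.0: no
  /0 0.0.0.0: MATCH
Selected: next-hop 217.140.96.101 via eth1 (matched /15)


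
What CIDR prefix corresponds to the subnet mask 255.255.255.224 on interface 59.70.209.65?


Binary: 11111111.11111111.11111111.11100000
Count leading 1s
Prefix: /27


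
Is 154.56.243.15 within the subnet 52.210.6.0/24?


Subnet network: 52.210.6.0
Test IP AND mask: 154.56.243.0
No, 154.56.243.15 is not in 52.210.6.0/24


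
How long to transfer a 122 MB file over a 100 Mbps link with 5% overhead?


Effective throughput = 100 * (1 - 5/100) = 95 Mbps
File size in Mb = 122 * 8 = 976 Mb
Time = 976 / 95
Time = 10.2737 seconds


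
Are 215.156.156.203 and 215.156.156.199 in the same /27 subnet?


Mask: 255.255.255.224
215.156.156.203 AND mask = 215.156.156.192
215.156.156.199 AND mask = 215.156.156.192
Yes, same subnet (215.156.156.192)


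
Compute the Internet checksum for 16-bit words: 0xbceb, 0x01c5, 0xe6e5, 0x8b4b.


Sum all words (with carry folding):
+ 0xbceb = 0xbceb
+ 0x01c5 = 0xbeb0
+ 0xe6e5 = 0xa596
+ 0x8b4b = 0x30e2
One's complement: ~0x30e2
Checksum = 0xcf1d


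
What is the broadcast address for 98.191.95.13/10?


Network: 98.128.0.0/10
Host bits = 22
Set all host bits to 1:
Broadcast: 98.191.255.255


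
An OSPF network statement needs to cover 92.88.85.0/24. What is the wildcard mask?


Subnet mask: 255.255.255.0
Wildcard = 255.255.255.255 - subnet mask
255 - 255 = 0
255 - 255 = 0
255 - 255 = 0
255 - 0 = 255
Wildcard: 0.0.0.255


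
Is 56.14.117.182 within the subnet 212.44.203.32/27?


Subnet network: 212.44.203.32
Test IP AND mask: 56.14.117.160
No, 56.14.117.182 is not in 212.44.203.32/27


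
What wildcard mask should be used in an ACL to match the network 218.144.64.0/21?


Subnet mask: 255.255.248.0
Wildcard = 255.255.255.255 - subnet mask
255 - 255 = 0
255 - 255 = 0
255 - 248 = 7
255 - 0 = 255
Wildcard: 0.0.7.255


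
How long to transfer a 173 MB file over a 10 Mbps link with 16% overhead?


Effective throughput = 10 * (1 - 16/100) = 8.4 Mbps
File size in Mb = 173 * 8 = 1384 Mb
Time = 1384 / 8.4
Time = 164.7619 seconds


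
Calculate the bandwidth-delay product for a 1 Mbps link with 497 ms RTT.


BDP = bandwidth * RTT
= 1 Mbps * 497 ms
= 1 * 1e6 * 497 / 1000 bits
= 497000 bits
= 62125 bytes
= 60.6689 KB
BDP = 497000 bits (62125 bytes)


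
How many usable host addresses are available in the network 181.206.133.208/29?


Host bits = 32 - 29 = 3
Total addresses = 2^3 = 8
Usable = total - 2 (network and broadcast)
Usable hosts: 6


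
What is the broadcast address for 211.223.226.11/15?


Network: 211.222.0.0/15
Host bits = 17
Set all host bits to 1:
Broadcast: 211.223.255.255


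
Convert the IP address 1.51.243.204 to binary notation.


1 = 00000001
51 = 00110011
243 = 11110011
204 = 11001100
Binary: 00000001.00110011.11110011.11001100


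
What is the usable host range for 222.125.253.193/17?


Network: 222.125.128.0
Broadcast: 222.125.255.255
First usable = network + 1
Last usable = broadcast - 1
Range: 222.125.128.1 to 222.125.255.254


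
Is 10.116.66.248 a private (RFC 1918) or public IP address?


RFC 1918 private ranges:
  10.0.0.0/8 (10.0.0.0 - 10.255.255.255)
  172.16.0.0/12 (172.16.0.0 - 172.31.255.255)
  192.168.0.0/16 (192.168.0.0 - 192.168.255.255)
Private (in 10.0.0.0/8)


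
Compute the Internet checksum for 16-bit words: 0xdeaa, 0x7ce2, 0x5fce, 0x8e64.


Sum all words (with carry folding):
+ 0xdeaa = 0xdeaa
+ 0x7ce2 = 0x5b8d
+ 0x5fce = 0xbb5b
+ 0x8e64 = 0x49c0
One's complement: ~0x49c0
Checksum = 0xb63f


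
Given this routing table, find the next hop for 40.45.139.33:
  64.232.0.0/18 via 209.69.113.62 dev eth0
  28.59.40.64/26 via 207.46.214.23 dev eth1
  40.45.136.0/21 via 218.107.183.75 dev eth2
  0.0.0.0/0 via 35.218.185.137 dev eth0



Longest prefix match for 40.45.139.33:
  /18 64.232.0.0: no
  /26 28.59.40.64: no
  /21 40.45.136.0: MATCH
  /0 0.0.0.0: MATCH
Selected: next-hop 218.107.183.75 via eth2 (matched /21)


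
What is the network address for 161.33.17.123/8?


IP:   10100001.00100001.00010001.01111011
Mask: 11111111.00000000.00000000.00000000
AND operation:
Net:  10100001.00000000.00000000.00000000
Network: 161.0.0.0/8


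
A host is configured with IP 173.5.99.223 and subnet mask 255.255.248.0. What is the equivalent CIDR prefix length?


Binary: 11111111.11111111.11111000.00000000
Count leading 1s
Prefix: /21


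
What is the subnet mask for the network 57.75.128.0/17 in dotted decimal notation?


/17 means 17 network bits, 15 host bits
Binary: 11111111111111111000000000000000
Mask: 255.255.128.0


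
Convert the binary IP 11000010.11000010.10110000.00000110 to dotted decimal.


11000010 = 194
11000010 = 194
10110000 = 176
00000110 = 6
IP: 194.194.176.6


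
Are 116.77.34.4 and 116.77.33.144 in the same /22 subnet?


Mask: 255.255.252.0
116.77.34.4 AND mask = 116.77.32.0
116.77.33.144 AND mask = 116.77.32.0
Yes, same subnet (116.77.32.0)


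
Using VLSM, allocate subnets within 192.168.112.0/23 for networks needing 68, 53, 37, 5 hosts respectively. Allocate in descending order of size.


68 hosts -> /25 (126 usable): 192.168.112.0/25
53 hosts -> /26 (62 usable): 192.168.112.128/26
37 hosts -> /26 (62 usable): 192.168.112.192/26
5 hosts -> /29 (6 usable): 192.168.113.0/29
Allocation: 192.168.112.0/25 (68 hosts, 126 usable); 192.168.112.128/26 (53 hosts, 62 usable); 192.168.112.192/26 (37 hosts, 62 usable); 192.168.113.0/29 (5 hosts, 6 usable)


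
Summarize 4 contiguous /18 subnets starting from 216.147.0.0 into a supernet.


Original prefix: /18
Number of subnets: 4 = 2^2
New prefix = 18 - 2 = 16
Supernet: 216.147.0.0/16


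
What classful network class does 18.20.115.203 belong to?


First octet: 18
Binary: 00010010
0xxxxxxx -> Class A (1-126)
Class A, default mask 255.0.0.0 (/8)


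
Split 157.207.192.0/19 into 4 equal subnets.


New prefix = 19 + 2 = 21
Each subnet has 2048 addresses
  157.207.192.0/21
  157.207.200.0/21
  157.207.208.0/21
  157.207.216.0/21
Subnets: 157.207.192.0/21, 157.207.200.0/21, 157.207.208.0/21, 157.207.216.0/21


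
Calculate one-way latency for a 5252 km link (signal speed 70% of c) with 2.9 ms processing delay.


Speed = 0.7 * 3e5 km/s = 210000 km/s
Propagation delay = 5252 / 210000 = 0.025 s = 25.0095 ms
Processing delay = 2.9 ms
Total one-way latency = 27.9095 ms


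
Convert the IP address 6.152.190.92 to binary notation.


6 = 00000110
152 = 10011000
190 = 10111110
92 = 01011100
Binary: 00000110.10011000.10111110.01011100


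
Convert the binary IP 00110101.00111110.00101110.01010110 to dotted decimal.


00110101 = 53
00111110 = 62
00101110 = 46
01010110 = 86
IP: 53.62.46.86


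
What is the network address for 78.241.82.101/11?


IP:   01001110.11110001.01010010.01100101
Mask: 11111111.11100000.00000000.00000000
AND operation:
Net:  01001110.11100000.00000000.00000000
Network: 78.224.0.0/11


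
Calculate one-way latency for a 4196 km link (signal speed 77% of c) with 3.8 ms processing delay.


Speed = 0.77 * 3e5 km/s = 231000 km/s
Propagation delay = 4196 / 231000 = 0.0182 s = 18.1645 ms
Processing delay = 3.8 ms
Total one-way latency = 21.9645 ms


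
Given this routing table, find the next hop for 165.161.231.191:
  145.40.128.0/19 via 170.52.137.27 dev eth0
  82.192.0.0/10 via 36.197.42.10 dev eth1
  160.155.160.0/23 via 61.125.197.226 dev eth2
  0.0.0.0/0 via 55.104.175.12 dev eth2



Longest prefix match for 165.161.231.191:
  /19 145.40.128.0: no
  /10 82.192.0.0: no
  /23 160.155.160.0: no
  /0 0.0.0.0: MATCH
Selected: next-hop 55.104.175.12 via eth2 (matched /0)


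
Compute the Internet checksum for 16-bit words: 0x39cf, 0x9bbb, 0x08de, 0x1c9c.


Sum all words (with carry folding):
+ 0x39cf = 0x39cf
+ 0x9bbb = 0xd58a
+ 0x08de = 0xde68
+ 0x1c9c = 0xfb04
One's complement: ~0xfb04
Checksum = 0x04fb


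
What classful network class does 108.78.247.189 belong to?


First octet: 108
Binary: 01101100
0xxxxxxx -> Class A (1-126)
Class A, default mask 255.0.0.0 (/8)


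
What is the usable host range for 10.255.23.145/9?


Network: 10.128.0.0
Broadcast: 10.255.255.255
First usable = network + 1
Last usable = broadcast - 1
Range: 10.128.0.1 to 10.255.255.254


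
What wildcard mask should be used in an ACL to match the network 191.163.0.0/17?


Subnet mask: 255.255.128.0
Wildcard = 255.255.255.255 - subnet mask
255 - 255 = 0
255 - 255 = 0
255 - 128 = 127
255 - 0 = 255
Wildcard: 0.0.127.255


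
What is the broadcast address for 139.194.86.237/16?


Network: 139.194.0.0/16
Host bits = 16
Set all host bits to 1:
Broadcast: 139.194.255.255


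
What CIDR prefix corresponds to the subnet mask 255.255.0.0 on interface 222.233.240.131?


Binary: 11111111.11111111.00000000.00000000
Count leading 1s
Prefix: /16


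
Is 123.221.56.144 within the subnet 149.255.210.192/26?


Subnet network: 149.255.210.192
Test IP AND mask: 123.221.56.128
No, 123.221.56.144 is not in 149.255.210.192/26


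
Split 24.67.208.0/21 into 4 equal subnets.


New prefix = 21 + 2 = 23
Each subnet has 512 addresses
  24.67.208.0/23
  24.67.210.0/23
  24.67.212.0/23
  24.67.214.0/23
Subnets: 24.67.208.0/23, 24.67.210.0/23, 24.67.212.0/23, 24.67.214.0/23


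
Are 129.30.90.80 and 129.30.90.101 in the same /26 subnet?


Mask: 255.255.255.192
129.30.90.80 AND mask = 129.30.90.64
129.30.90.101 AND mask = 129.30.90.64
Yes, same subnet (129.30.90.64)


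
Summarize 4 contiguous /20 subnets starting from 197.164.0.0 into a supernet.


Original prefix: /20
Number of subnets: 4 = 2^2
New prefix = 20 - 2 = 18
Supernet: 197.164.0.0/18


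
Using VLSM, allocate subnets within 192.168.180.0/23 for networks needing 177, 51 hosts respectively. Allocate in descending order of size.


177 hosts -> /24 (254 usable): 192.168.180.0/24
51 hosts -> /26 (62 usable): 192.168.181.0/26
Allocation: 192.168.180.0/24 (177 hosts, 254 usable); 192.168.181.0/26 (51 hosts, 62 usable)


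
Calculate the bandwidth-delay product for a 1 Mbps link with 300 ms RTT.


BDP = bandwidth * RTT
= 1 Mbps * 300 ms
= 1 * 1e6 * 300 / 1000 bits
= 300000 bits
= 37500 bytes
= 36.6211 KB
BDP = 300000 bits (37500 bytes)


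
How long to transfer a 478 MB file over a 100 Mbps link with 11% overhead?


Effective throughput = 100 * (1 - 11/100) = 89 Mbps
File size in Mb = 478 * 8 = 3824 Mb
Time = 3824 / 89
Time = 42.9663 seconds


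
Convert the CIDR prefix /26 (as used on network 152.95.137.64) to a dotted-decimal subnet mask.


/26 means 26 network bits, 6 host bits
Binary: 11111111111111111111111111000000
Mask: 255.255.255.192


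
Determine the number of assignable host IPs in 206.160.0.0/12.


Host bits = 32 - 12 = 20
Total addresses = 2^20 = 1048576
Usable = total - 2 (network and broadcast)
Usable hosts: 1048574


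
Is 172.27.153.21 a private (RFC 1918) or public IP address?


RFC 1918 private ranges:
  10.0.0.0/8 (10.0.0.0 - 10.255.255.255)
  172.16.0.0/12 (172.16.0.0 - 172.31.255.255)
  192.168.0.0/16 (192.168.0.0 - 192.168.255.255)
Private (in 172.16.0.0/12)


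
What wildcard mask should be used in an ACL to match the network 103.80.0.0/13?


Subnet mask: 255.248.0.0
Wildcard = 255.255.255.255 - subnet mask
255 - 255 = 0
255 - 248 = 7
255 - 0 = 255
255 - 0 = 255
Wildcard: 0.7.255.255


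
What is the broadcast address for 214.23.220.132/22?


Network: 214.23.220.0/22
Host bits = 10
Set all host bits to 1:
Broadcast: 214.23.223.255


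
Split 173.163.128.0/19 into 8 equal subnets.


New prefix = 19 + 3 = 22
Each subnet has 1024 addresses
  173.163.128.0/22
  173.163.132.0/22
  173.163.136.0/22
  173.163.140.0/22
  173.163.144.0/22
  173.163.148.0/22
  173.163.152.0/22
  173.163.156.0/22
Subnets: 173.163.128.0/22, 173.163.132.0/22, 173.163.136.0/22, 173.163.140.0/22, 173.163.144.0/22, 173.163.148.0/22, 173.163.152.0/22, 173.163.156.0/22


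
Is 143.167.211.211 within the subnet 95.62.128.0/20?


Subnet network: 95.62.128.0
Test IP AND mask: 143.167.208.0
No, 143.167.211.211 is not in 95.62.128.0/20


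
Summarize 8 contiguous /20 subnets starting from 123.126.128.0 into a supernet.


Original prefix: /20
Number of subnets: 8 = 2^3
New prefix = 20 - 3 = 17
Supernet: 123.126.128.0/17


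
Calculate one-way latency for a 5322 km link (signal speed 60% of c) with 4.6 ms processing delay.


Speed = 0.6 * 3e5 km/s = 180000 km/s
Propagation delay = 5322 / 180000 = 0.0296 s = 29.5667 ms
Processing delay = 4.6 ms
Total one-way latency = 34.1667 ms


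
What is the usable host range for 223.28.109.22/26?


Network: 223.28.109.0
Broadcast: 223.28.109.63
First usable = network + 1
Last usable = broadcast - 1
Range: 223.28.109.1 to 223.28.109.62


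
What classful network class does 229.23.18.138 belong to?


First octet: 229
Binary: 11100101
1110xxxx -> Class D (224-239)
Class D (multicast), default mask N/A


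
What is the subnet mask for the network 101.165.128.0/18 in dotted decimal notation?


/18 means 18 network bits, 14 host bits
Binary: 11111111111111111100000000000000
Mask: 255.255.192.0


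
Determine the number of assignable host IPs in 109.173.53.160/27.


Host bits = 32 - 27 = 5
Total addresses = 2^5 = 32
Usable = total - 2 (network and broadcast)
Usable hosts: 30


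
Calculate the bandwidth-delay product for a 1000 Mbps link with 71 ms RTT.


BDP = bandwidth * RTT
= 1000 Mbps * 71 ms
= 1000 * 1e6 * 71 / 1000 bits
= 71000000 bits
= 8875000 bytes
= 8666.9922 KB
BDP = 71000000 bits (8875000 bytes)


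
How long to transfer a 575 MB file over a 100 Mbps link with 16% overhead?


Effective throughput = 100 * (1 - 16/100) = 84 Mbps
File size in Mb = 575 * 8 = 4600 Mb
Time = 4600 / 84
Time = 54.7619 seconds


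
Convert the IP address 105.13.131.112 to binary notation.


105 = 01101001
13 = 00001101
131 = 10000011
112 = 01110000
Binary: 01101001.00001101.10000011.01110000


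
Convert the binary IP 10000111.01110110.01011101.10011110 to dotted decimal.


10000111 = 135
01110110 = 118
01011101 = 93
10011110 = 158
IP: 135.118.93.158


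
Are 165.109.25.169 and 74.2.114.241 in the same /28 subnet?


Mask: 255.255.255.240
165.109.25.169 AND mask = 165.109.25.160
74.2.114.241 AND mask = 74.2.114.240
No, different subnets (165.109.25.160 vs 74.2.114.240)


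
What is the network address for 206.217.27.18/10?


IP:   11001110.11011001.00011011.00010010
Mask: 11111111.11000000.00000000.00000000
AND operation:
Net:  11001110.11000000.00000000.00000000
Network: 206.192.0.0/10


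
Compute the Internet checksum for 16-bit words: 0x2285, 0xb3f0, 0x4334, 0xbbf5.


Sum all words (with carry folding):
+ 0x2285 = 0x2285
+ 0xb3f0 = 0xd675
+ 0x4334 = 0x19aa
+ 0xbbf5 = 0xd59f
One's complement: ~0xd59f
Checksum = 0x2a60


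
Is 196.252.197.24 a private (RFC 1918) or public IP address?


RFC 1918 private ranges:
  10.0.0.0/8 (10.0.0.0 - 10.255.255.255)
  172.16.0.0/12 (172.16.0.0 - 172.31.255.255)
  192.168.0.0/16 (192.168.0.0 - 192.168.255.255)
Public (not in any RFC 1918 range)


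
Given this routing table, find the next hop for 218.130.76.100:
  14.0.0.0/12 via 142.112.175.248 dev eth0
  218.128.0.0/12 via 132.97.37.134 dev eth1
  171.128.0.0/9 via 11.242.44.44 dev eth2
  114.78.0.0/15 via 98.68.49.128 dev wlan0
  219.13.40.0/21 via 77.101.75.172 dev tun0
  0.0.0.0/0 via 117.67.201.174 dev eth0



Longest prefix match for 218.130.76.100:
  /12 14.0.0.0: no
  /12 218.128.0.0: MATCH
  /9 171.128.0.0: no
  /15 114.78.0.0: no
  /21 219.13.40.0: no
  /0 0.0.0.0: MATCH
Selected: next-hop 132.97.37.134 via eth1 (matched /12)


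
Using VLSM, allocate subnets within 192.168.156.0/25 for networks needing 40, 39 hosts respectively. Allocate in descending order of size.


40 hosts -> /26 (62 usable): 192.168.156.0/26
39 hosts -> /26 (62 usable): 192.168.156.64/26
Allocation: 192.168.156.0/26 (40 hosts, 62 usable); 192.168.156.64/26 (39 hosts, 62 usable)


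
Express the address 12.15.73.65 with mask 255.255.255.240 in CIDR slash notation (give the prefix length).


Binary: 11111111.11111111.11111111.11110000
Count leading 1s
Prefix: /28


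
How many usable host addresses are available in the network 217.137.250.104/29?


Host bits = 32 - 29 = 3
Total addresses = 2^3 = 8
Usable = total - 2 (network and broadcast)
Usable hosts: 6


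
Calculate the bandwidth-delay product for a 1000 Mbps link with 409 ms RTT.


BDP = bandwidth * RTT
= 1000 Mbps * 409 ms
= 1000 * 1e6 * 409 / 1000 bits
= 409000000 bits
= 51125000 bytes
= 49926.7578 KB
BDP = 409000000 bits (51125000 bytes)


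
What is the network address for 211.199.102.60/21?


IP:   11010011.11000111.01100110.00111100
Mask: 11111111.11111111.11111000.00000000
AND operation:
Net:  11010011.11000111.01100000.00000000
Network: 211.199.96.0/21


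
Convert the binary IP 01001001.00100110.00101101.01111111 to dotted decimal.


01001001 = 73
00100110 = 38
00101101 = 45
01111111 = 127
IP: 73.38.45.127


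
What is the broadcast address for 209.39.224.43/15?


Network: 209.38.0.0/15
Host bits = 17
Set all host bits to 1:
Broadcast: 209.39.255.255


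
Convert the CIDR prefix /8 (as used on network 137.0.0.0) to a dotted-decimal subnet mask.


/8 means 8 network bits, 24 host bits
Binary: 11111111000000000000000000000000
Mask: 255.0.0.0


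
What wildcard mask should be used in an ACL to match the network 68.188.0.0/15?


Subnet mask: 255.254.0.0
Wildcard = 255.255.255.255 - subnet mask
255 - 255 = 0
255 - 254 = 1
255 - 0 = 255
255 - 0 = 255
Wildcard: 0.1.255.255


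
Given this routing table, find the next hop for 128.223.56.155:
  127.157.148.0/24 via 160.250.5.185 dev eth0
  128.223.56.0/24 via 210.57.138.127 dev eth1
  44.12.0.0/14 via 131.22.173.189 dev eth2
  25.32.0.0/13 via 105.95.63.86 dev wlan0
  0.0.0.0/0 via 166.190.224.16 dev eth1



Longest prefix match for 128.223.56.155:
  /24 127.157.148.0: no
  /24 128.223.56.0: MATCH
  /14 44.12.0.0: no
  /13 25.32.0.0: no
  /0 0.0.0.0: MATCH
Selected: next-hop 210.57.138.127 via eth1 (matched /24)


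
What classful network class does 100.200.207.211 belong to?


First octet: 100
Binary: 01100100
0xxxxxxx -> Class A (1-126)
Class A, default mask 255.0.0.0 (/8)


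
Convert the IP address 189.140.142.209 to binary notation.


189 = 10111101
140 = 10001100
142 = 10001110
209 = 11010001
Binary: 10111101.10001100.10001110.11010001


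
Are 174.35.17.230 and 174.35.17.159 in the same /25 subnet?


Mask: 255.255.255.128
174.35.17.230 AND mask = 174.35.17.128
174.35.17.159 AND mask = 174.35.17.128
Yes, same subnet (174.35.17.128)


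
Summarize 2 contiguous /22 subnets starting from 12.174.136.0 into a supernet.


Original prefix: /22
Number of subnets: 2 = 2^1
New prefix = 22 - 1 = 21
Supernet: 12.174.136.0/21


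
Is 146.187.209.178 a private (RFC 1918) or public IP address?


RFC 1918 private ranges:
  10.0.0.0/8 (10.0.0.0 - 10.255.255.255)
  172.16.0.0/12 (172.16.0.0 - 172.31.255.255)
  192.168.0.0/16 (192.168.0.0 - 192.168.255.255)
Public (not in any RFC 1918 range)


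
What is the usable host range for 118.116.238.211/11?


Network: 118.96.0.0
Broadcast: 118.127.255.255
First usable = network + 1
Last usable = broadcast - 1
Range: 118.96.0.1 to 118.127.255.254


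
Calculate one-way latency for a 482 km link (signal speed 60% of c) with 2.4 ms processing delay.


Speed = 0.6 * 3e5 km/s = 180000 km/s
Propagation delay = 482 / 180000 = 0.0027 s = 2.6778 ms
Processing delay = 2.4 ms
Total one-way latency = 5.0778 ms


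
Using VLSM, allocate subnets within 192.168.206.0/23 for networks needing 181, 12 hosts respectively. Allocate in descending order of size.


181 hosts -> /24 (254 usable): 192.168.206.0/24
12 hosts -> /28 (14 usable): 192.168.207.0/28
Allocation: 192.168.206.0/24 (181 hosts, 254 usable); 192.168.207.0/28 (12 hosts, 14 usable)


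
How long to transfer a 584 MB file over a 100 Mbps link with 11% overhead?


Effective throughput = 100 * (1 - 11/100) = 89 Mbps
File size in Mb = 584 * 8 = 4672 Mb
Time = 4672 / 89
Time = 52.4944 seconds


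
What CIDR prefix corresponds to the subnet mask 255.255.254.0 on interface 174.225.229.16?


Binary: 11111111.11111111.11111110.00000000
Count leading 1s
Prefix: /23


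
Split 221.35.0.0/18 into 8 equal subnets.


New prefix = 18 + 3 = 21
Each subnet has 2048 addresses
  221.35.0.0/21
  221.35.8.0/21
  221.35.16.0/21
  221.35.24.0/21
  221.35.32.0/21
  221.35.40.0/21
  221.35.48.0/21
  221.35.56.0/21
Subnets: 221.35.0.0/21, 221.35.8.0/21, 221.35.16.0/21, 221.35.24.0/21, 221.35.32.0/21, 221.35.40.0/21, 221.35.48.0/21, 221.35.56.0/21


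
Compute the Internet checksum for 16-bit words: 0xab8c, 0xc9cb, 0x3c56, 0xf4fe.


Sum all words (with carry folding):
+ 0xab8c = 0xab8c
+ 0xc9cb = 0x7558
+ 0x3c56 = 0xb1ae
+ 0xf4fe = 0xa6ad
One's complement: ~0xa6ad
Checksum = 0x5952


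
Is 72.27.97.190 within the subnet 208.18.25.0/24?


Subnet network: 208.18.25.0
Test IP AND mask: 72.27.97.0
No, 72.27.97.190 is not in 208.18.25.0/24


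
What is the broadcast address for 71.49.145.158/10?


Network: 71.0.0.0/10
Host bits = 22
Set all host bits to 1:
Broadcast: 71.63.255.255


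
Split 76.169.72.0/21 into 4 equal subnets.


New prefix = 21 + 2 = 23
Each subnet has 512 addresses
  76.169.72.0/23
  76.169.74.0/23
  76.169.76.0/23
  76.169.78.0/23
Subnets: 76.169.72.0/23, 76.169.74.0/23, 76.169.76.0/23, 76.169.78.0/23


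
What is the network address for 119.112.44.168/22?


IP:   01110111.01110000.00101100.10101000
Mask: 11111111.11111111.11111100.00000000
AND operation:
Net:  01110111.01110000.00101100.00000000
Network: 119.112.44.0/22


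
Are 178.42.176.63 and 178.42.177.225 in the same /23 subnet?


Mask: 255.255.254.0
178.42.176.63 AND mask = 178.42.176.0
178.42.177.225 AND mask = 178.42.176.0
Yes, same subnet (178.42.176.0)


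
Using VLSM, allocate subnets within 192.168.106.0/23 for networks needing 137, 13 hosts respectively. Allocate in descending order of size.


137 hosts -> /24 (254 usable): 192.168.106.0/24
13 hosts -> /28 (14 usable): 192.168.107.0/28
Allocation: 192.168.106.0/24 (137 hosts, 254 usable); 192.168.107.0/28 (13 hosts, 14 usable)


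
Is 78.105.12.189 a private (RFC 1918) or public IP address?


RFC 1918 private ranges:
  10.0.0.0/8 (10.0.0.0 - 10.255.255.255)
  172.16.0.0/12 (172.16.0.0 - 172.31.255.255)
  192.168.0.0/16 (192.168.0.0 - 192.168.255.255)
Public (not in any RFC 1918 range)


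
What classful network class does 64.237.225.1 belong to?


First octet: 64
Binary: 01000000
0xxxxxxx -> Class A (1-126)
Class A, default mask 255.0.0.0 (/8)


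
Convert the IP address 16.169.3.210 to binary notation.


16 = 00010000
169 = 10101001
3 = 00000011
210 = 11010010
Binary: 00010000.10101001.00000011.11010010


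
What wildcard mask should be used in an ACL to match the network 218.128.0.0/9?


Subnet mask: 255.128.0.0
Wildcard = 255.255.255.255 - subnet mask
255 - 255 = 0
255 - 128 = 127
255 - 0 = 255
255 - 0 = 255
Wildcard: 0.127.255.255


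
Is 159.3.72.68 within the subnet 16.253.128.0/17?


Subnet network: 16.253.128.0
Test IP AND mask: 159.3.0.0
No, 159.3.72.68 is not in 16.253.128.0/17


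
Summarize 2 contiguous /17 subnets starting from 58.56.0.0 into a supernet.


Original prefix: /17
Number of subnets: 2 = 2^1
New prefix = 17 - 1 = 16
Supernet: 58.56.0.0/16


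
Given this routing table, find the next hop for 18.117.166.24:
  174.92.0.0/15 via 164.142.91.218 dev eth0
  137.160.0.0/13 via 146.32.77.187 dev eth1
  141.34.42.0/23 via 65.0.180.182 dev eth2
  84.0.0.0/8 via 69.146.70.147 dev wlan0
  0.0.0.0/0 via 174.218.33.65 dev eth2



Longest prefix match for 18.117.166.24:
  /15 174.92.0.0: no
  /13 137.160.0.0: no
  /23 141.34.42.0: no
  /8 84.0.0.0: no
  /0 0.0.0.0: MATCH
Selected: next-hop 174.218.33.65 via eth2 (matched /0)


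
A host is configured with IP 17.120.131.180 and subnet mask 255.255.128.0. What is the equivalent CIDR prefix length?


Binary: 11111111.11111111.10000000.00000000
Count leading 1s
Prefix: /17


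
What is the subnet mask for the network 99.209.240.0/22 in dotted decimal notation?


/22 means 22 network bits, 10 host bits
Binary: 11111111111111111111110000000000
Mask: 255.255.252.0


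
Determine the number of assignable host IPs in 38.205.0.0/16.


Host bits = 32 - 16 = 16
Total addresses = 2^16 = 65536
Usable = total - 2 (network and broadcast)
Usable hosts: 65534


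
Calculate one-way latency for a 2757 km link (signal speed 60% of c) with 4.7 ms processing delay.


Speed = 0.6 * 3e5 km/s = 180000 km/s
Propagation delay = 2757 / 180000 = 0.0153 s = 15.3167 ms
Processing delay = 4.7 ms
Total one-way latency = 20.0167 ms


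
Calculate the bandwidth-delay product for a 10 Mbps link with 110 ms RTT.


BDP = bandwidth * RTT
= 10 Mbps * 110 ms
= 10 * 1e6 * 110 / 1000 bits
= 1100000 bits
= 137500 bytes
= 134.2773 KB
BDP = 1100000 bits (137500 bytes)


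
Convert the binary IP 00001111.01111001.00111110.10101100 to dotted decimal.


00001111 = 15
01111001 = 121
00111110 = 62
10101100 = 172
IP: 15.121.62.172


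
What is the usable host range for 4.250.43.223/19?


Network: 4.250.32.0
Broadcast: 4.250.63.255
First usable = network + 1
Last usable = broadcast - 1
Range: 4.250.32.1 to 4.250.63.254


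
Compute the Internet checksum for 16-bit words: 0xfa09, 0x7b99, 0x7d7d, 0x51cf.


Sum all words (with carry folding):
+ 0xfa09 = 0xfa09
+ 0x7b99 = 0x75a3
+ 0x7d7d = 0xf320
+ 0x51cf = 0x44f0
One's complement: ~0x44f0
Checksum = 0xbb0f


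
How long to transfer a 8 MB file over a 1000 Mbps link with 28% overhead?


Effective throughput = 1000 * (1 - 28/100) = 720 Mbps
File size in Mb = 8 * 8 = 64 Mb
Time = 64 / 720
Time = 0.0889 seconds


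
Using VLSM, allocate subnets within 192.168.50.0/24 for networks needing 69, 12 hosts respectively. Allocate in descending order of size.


69 hosts -> /25 (126 usable): 192.168.50.0/25
12 hosts -> /28 (14 usable): 192.168.50.128/28
Allocation: 192.168.50.0/25 (69 hosts, 126 usable); 192.168.50.128/28 (12 hosts, 14 usable)


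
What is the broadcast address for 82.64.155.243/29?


Network: 82.64.155.240/29
Host bits = 3
Set all host bits to 1:
Broadcast: 82.64.155.247


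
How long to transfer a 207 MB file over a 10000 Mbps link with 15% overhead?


Effective throughput = 10000 * (1 - 15/100) = 8500 Mbps
File size in Mb = 207 * 8 = 1656 Mb
Time = 1656 / 8500
Time = 0.1948 seconds


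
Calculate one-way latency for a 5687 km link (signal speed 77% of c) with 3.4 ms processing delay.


Speed = 0.77 * 3e5 km/s = 231000 km/s
Propagation delay = 5687 / 231000 = 0.0246 s = 24.619 ms
Processing delay = 3.4 ms
Total one-way latency = 28.019 ms


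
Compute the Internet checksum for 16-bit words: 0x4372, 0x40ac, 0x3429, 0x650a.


Sum all words (with carry folding):
+ 0x4372 = 0x4372
+ 0x40ac = 0x841e
+ 0x3429 = 0xb847
+ 0x650a = 0x1d52
One's complement: ~0x1d52
Checksum = 0xe2ad


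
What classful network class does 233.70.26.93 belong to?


First octet: 233
Binary: 11101001
1110xxxx -> Class D (224-239)
Class D (multicast), default mask N/A


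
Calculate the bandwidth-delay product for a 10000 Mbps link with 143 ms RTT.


BDP = bandwidth * RTT
= 10000 Mbps * 143 ms
= 10000 * 1e6 * 143 / 1000 bits
= 1430000000 bits
= 178750000 bytes
= 174560.5469 KB
BDP = 1430000000 bits (178750000 bytes)


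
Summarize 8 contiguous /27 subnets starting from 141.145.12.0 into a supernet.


Original prefix: /27
Number of subnets: 8 = 2^3
New prefix = 27 - 3 = 24
Supernet: 141.145.12.0/24


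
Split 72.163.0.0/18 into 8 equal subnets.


New prefix = 18 + 3 = 21
Each subnet has 2048 addresses
  72.163.0.0/21
  72.163.8.0/21
  72.163.16.0/21
  72.163.24.0/21
  72.163.32.0/21
  72.163.40.0/21
  72.163.48.0/21
  72.163.56.0/21
Subnets: 72.163.0.0/21, 72.163.8.0/21, 72.163.16.0/21, 72.163.24.0/21, 72.163.32.0/21, 72.163.40.0/21, 72.163.48.0/21, 72.163.56.0/21


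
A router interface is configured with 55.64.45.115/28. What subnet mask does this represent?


/28 means 28 network bits, 4 host bits
Binary: 11111111111111111111111111110000
Mask: 255.255.255.240


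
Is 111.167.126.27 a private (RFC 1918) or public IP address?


RFC 1918 private ranges:
  10.0.0.0/8 (10.0.0.0 - 10.255.255.255)
  172.16.0.0/12 (172.16.0.0 - 172.31.255.255)
  192.168.0.0/16 (192.168.0.0 - 192.168.255.255)
Public (not in any RFC 1918 range)


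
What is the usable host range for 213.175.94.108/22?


Network: 213.175.92.0
Broadcast: 213.175.95.255
First usable = network + 1
Last usable = broadcast - 1
Range: 213.175.92.1 to 213.175.95.254


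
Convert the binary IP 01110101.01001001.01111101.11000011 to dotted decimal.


01110101 = 117
01001001 = 73
01111101 = 125
11000011 = 195
IP: 117.73.125.195


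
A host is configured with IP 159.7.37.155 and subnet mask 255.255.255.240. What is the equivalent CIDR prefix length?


Binary: 11111111.11111111.11111111.11110000
Count leading 1s
Prefix: /28


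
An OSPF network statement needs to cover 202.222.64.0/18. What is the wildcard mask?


Subnet mask: 255.255.192.0
Wildcard = 255.255.255.255 - subnet mask
255 - 255 = 0
255 - 255 = 0
255 - 192 = 63
255 - 0 = 255
Wildcard: 0.0.63.255


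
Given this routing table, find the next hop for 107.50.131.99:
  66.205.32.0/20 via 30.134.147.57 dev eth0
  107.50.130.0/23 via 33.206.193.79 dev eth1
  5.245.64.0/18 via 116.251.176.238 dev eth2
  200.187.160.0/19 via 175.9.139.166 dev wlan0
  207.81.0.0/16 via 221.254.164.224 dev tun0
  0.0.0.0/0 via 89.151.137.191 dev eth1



Longest prefix match for 107.50.131.99:
  /20 66.205.32.0: no
  /23 107.50.130.0: MATCH
  /18 5.245.64.0: no
  /19 200.187.160.0: no
  /16 207.81.0.0: no
  /0 0.0.0.0: MATCH
Selected: next-hop 33.206.193.79 via eth1 (matched /23)


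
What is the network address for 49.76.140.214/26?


IP:   00110001.01001100.10001100.11010110
Mask: 11111111.11111111.11111111.11000000
AND operation:
Net:  00110001.01001100.10001100.11000000
Network: 49.76.140.192/26


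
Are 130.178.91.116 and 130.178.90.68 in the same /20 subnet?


Mask: 255.255.240.0
130.178.91.116 AND mask = 130.178.80.0
130.178.90.68 AND mask = 130.178.80.0
Yes, same subnet (130.178.80.0)


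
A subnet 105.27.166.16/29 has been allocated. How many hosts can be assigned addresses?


Host bits = 32 - 29 = 3
Total addresses = 2^3 = 8
Usable = total - 2 (network and broadcast)
Usable hosts: 6


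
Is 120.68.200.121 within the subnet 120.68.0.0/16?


Subnet network: 120.68.0.0
Test IP AND mask: 120.68.0.0
Yes, 120.68.200.121 is in 120.68.0.0/16


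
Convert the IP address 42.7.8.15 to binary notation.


42 = 00101010
7 = 00000111
8 = 00001000
15 = 00001111
Binary: 00101010.00000111.00001000.00001111


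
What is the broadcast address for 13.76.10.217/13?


Network: 13.72.0.0/13
Host bits = 19
Set all host bits to 1:
Broadcast: 13.79.255.255


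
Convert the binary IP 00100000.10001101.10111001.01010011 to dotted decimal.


00100000 = 32
10001101 = 141
10111001 = 185
01010011 = 83
IP: 32.141.185.83


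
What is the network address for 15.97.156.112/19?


IP:   00001111.01100001.10011100.01110000
Mask: 11111111.11111111.11100000.00000000
AND operation:
Net:  00001111.01100001.10000000.00000000
Network: 15.97.128.0/19


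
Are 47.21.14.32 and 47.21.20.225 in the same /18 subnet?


Mask: 255.255.192.0
47.21.14.32 AND mask = 47.21.0.0
47.21.20.225 AND mask = 47.21.0.0
Yes, same subnet (47.21.0.0)


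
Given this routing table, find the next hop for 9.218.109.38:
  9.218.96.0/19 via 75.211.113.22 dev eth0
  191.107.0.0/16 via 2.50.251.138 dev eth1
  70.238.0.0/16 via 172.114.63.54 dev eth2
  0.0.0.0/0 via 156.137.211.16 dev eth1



Longest prefix match for 9.218.109.38:
  /19 9.218.96.0: MATCH
  /16 191.107.0.0: no
  /16 70.238.0.0: no
  /0 0.0.0.0: MATCH
Selected: next-hop 75.211.113.22 via eth0 (matched /19)


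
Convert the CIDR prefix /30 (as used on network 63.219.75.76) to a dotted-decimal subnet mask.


/30 means 30 network bits, 2 host bits
Binary: 11111111111111111111111111111100
Mask: 255.255.255.252


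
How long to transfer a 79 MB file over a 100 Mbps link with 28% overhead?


Effective throughput = 100 * (1 - 28/100) = 72 Mbps
File size in Mb = 79 * 8 = 632 Mb
Time = 632 / 72
Time = 8.7778 seconds


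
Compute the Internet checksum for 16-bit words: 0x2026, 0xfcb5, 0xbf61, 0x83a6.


Sum all words (with carry folding):
+ 0x2026 = 0x2026
+ 0xfcb5 = 0x1cdc
+ 0xbf61 = 0xdc3d
+ 0x83a6 = 0x5fe4
One's complement: ~0x5fe4
Checksum = 0xa01b


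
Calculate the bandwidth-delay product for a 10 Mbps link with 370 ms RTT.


BDP = bandwidth * RTT
= 10 Mbps * 370 ms
= 10 * 1e6 * 370 / 1000 bits
= 3700000 bits
= 462500 bytes
= 451.6602 KB
BDP = 3700000 bits (462500 bytes)


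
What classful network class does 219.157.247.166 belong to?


First octet: 219
Binary: 11011011
110xxxxx -> Class C (192-223)
Class C, default mask 255.255.255.0 (/24)


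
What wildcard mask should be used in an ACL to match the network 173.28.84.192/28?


Subnet mask: 255.255.255.240
Wildcard = 255.255.255.255 - subnet mask
255 - 255 = 0
255 - 255 = 0
255 - 255 = 0
255 - 240 = 15
Wildcard: 0.0.0.15


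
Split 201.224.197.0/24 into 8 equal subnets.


New prefix = 24 + 3 = 27
Each subnet has 32 addresses
  201.224.197.0/27
  201.224.197.32/27
  201.224.197.64/27
  201.224.197.96/27
  201.224.197.128/27
  201.224.197.160/27
  201.224.197.192/27
  201.224.197.224/27
Subnets: 201.224.197.0/27, 201.224.197.32/27, 201.224.197.64/27, 201.224.197.96/27, 201.224.197.128/27, 201.224.197.160/27, 201.224.197.192/27, 201.224.197.224/27


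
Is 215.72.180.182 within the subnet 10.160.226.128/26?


Subnet network: 10.160.226.128
Test IP AND mask: 215.72.180.128
No, 215.72.180.182 is not in 10.160.226.128/26


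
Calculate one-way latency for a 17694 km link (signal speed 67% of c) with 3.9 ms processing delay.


Speed = 0.67 * 3e5 km/s = 201000 km/s
Propagation delay = 17694 / 201000 = 0.088 s = 88.0299 ms
Processing delay = 3.9 ms
Total one-way latency = 91.9299 ms


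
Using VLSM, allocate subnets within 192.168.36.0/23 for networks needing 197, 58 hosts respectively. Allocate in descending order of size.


197 hosts -> /24 (254 usable): 192.168.36.0/24
58 hosts -> /26 (62 usable): 192.168.37.0/26
Allocation: 192.168.36.0/24 (197 hosts, 254 usable); 192.168.37.0/26 (58 hosts, 62 usable)


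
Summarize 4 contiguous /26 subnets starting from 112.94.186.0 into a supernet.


Original prefix: /26
Number of subnets: 4 = 2^2
New prefix = 26 - 2 = 24
Supernet: 112.94.186.0/24


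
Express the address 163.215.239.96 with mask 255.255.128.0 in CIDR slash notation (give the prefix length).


Binary: 11111111.11111111.10000000.00000000
Count leading 1s
Prefix: /17


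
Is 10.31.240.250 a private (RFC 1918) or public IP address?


RFC 1918 private ranges:
  10.0.0.0/8 (10.0.0.0 - 10.255.255.255)
  172.16.0.0/12 (172.16.0.0 - 172.31.255.255)
  192.168.0.0/16 (192.168.0.0 - 192.168.255.255)
Private (in 10.0.0.0/8)


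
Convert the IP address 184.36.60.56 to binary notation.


184 = 10111000
36 = 00100100
60 = 00111100
56 = 00111000
Binary: 10111000.00100100.00111100.00111000


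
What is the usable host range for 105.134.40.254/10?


Network: 105.128.0.0
Broadcast: 105.191.255.255
First usable = network + 1
Last usable = broadcast - 1
Range: 105.128.0.1 to 105.191.255.254


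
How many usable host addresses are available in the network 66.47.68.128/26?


Host bits = 32 - 26 = 6
Total addresses = 2^6 = 64
Usable = total - 2 (network and broadcast)
Usable hosts: 62
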